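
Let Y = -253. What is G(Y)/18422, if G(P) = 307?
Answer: 307/18422 ≈ 0.016665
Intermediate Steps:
G(Y)/18422 = 307/18422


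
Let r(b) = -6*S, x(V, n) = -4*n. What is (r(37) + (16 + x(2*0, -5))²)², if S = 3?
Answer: 1633284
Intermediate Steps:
r(b) = -18 (r(b) = -6*3 = -18)
(r(37) + (16 + x(2*0, -5))²)² = (-18 + (16 - 4*(-5))²)² = (-18 + (16 + 20)²)² = (-18 + 36²)² = (-18 + 1296)² = 1278² = 1633284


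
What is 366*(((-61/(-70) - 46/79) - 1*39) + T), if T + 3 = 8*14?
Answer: 71131917/2765 ≈ 25726.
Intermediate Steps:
T = 109 (T = -3 + 8*14 = -3 + 112 = 109)
366*(((-61/(-70) - 46/79) - 1*39) + T) = 366*(((-61/(-70) - 46/79) - 1*39) + 109) = 366*(((-61*(-1/70) - 46*1/79) - 39) + 109) = 366*(((61/70 - 46/79) - 39) + 109) = 366*((1599/5530 - 39) + 109) = 366*(-214071/5530 + 109) = 366*(388699/5530) = 71131917/2765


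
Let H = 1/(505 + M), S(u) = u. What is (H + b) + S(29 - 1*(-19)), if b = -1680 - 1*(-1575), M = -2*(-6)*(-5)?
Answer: -25364/445 ≈ -56.998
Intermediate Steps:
M = -60 (M = 12*(-5) = -60)
b = -105 (b = -1680 + 1575 = -105)
H = 1/445 (H = 1/(505 - 60) = 1/445 ≈ 0.0022472)
(H + b) + S(29 - 1*(-19)) = (1/445 - 105) + (29 - 1*(-19)) = -46724/445 + (29 + 19) = -46724/445 + 48 = -25364/445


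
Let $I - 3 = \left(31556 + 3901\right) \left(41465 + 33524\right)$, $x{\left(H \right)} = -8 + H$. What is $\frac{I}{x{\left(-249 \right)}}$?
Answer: $- \frac{2658884976}{257} \approx -1.0346 \cdot 10^{7}$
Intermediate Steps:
$I = 2658884976$ ($I = 3 + \left(31556 + 3901\right) \left(41465 + 33524\right) = 3 + 35457 \cdot 74989 = 3 + 2658884973 = 2658884976$)
$\frac{I}{x{\left(-249 \right)}} = \frac{2658884976}{-8 - 249} = \frac{2658884976}{-257} = 2658884976 \left(- \frac{1}{257}\right) = - \frac{2658884976}{257}$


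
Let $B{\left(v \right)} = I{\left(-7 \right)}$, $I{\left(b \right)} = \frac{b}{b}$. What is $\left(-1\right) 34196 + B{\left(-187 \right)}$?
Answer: $-34195$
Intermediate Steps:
$I{\left(b \right)} = 1$
$B{\left(v \right)} = 1$
$\left(-1\right) 34196 + B{\left(-187 \right)} = \left(-1\right) 34196 + 1 = -34196 + 1 = -34195$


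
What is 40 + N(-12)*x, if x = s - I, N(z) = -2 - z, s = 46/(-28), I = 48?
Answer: -3195/7 ≈ -456.43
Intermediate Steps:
s = -23/14 (s = 46*(-1/28) = -23/14 ≈ -1.6429)
x = -695/14 (x = -23/14 - 1*48 = -23/14 - 48 = -695/14 ≈ -49.643)
40 + N(-12)*x = 40 + (-2 - 1*(-12))*(-695/14) = 40 + (-2 + 12)*(-695/14) = 40 + 10*(-695/14) = 40 - 3475/7 = -3195/7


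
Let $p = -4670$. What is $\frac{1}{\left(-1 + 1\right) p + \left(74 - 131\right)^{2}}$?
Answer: $\frac{1}{3249} \approx 0.00030779$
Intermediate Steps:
$\frac{1}{\left(-1 + 1\right) p + \left(74 - 131\right)^{2}} = \frac{1}{\left(-1 + 1\right) \left(-4670\right) + \left(74 - 131\right)^{2}} = \frac{1}{0 \left(-4670\right) + \left(-57\right)^{2}} = \frac{1}{0 + 3249} = \frac{1}{3249}$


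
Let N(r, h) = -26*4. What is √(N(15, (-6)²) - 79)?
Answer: I*√183 ≈ 13.528*I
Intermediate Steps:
N(r, h) = -104
√(N(15, (-6)²) - 79) = √(-104 - 79) = √(-183) = I*√183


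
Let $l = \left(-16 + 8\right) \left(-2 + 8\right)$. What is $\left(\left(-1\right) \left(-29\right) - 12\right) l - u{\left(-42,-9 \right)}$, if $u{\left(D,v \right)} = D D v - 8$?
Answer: $15068$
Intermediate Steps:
$l = -48$ ($l = \left(-8\right) 6 = -48$)
$u{\left(D,v \right)} = -8 + v D^{2}$ ($u{\left(D,v \right)} = D^{2} v - 8 = v D^{2} - 8 = -8 + v D^{2}$)
$\left(\left(-1\right) \left(-29\right) - 12\right) l - u{\left(-42,-9 \right)} = \left(\left(-1\right) \left(-29\right) - 12\right) \left(-48\right) - \left(-8 - 9 \left(-42\right)^{2}\right) = \left(29 - 12\right) \left(-48\right) - \left(-8 - 15876\right) = 17 \left(-48\right) - \left(-8 - 15876\right) = -816 - -15884 = -816 + 15884 = 15068$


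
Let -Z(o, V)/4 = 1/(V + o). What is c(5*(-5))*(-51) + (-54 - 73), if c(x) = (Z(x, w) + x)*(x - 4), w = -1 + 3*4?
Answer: -256756/7 ≈ -36679.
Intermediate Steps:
w = 11 (w = -1 + 12 = 11)
Z(o, V) = -4/(V + o)
c(x) = (-4 + x)*(x - 4/(11 + x)) (c(x) = (-4/(11 + x) + x)*(x - 4) = (x - 4/(11 + x))*(-4 + x) = (-4 + x)*(x - 4/(11 + x)))
c(5*(-5))*(-51) + (-54 - 73) = ((16 - 20*(-5) + (5*(-5))*(-4 + 5*(-5))*(11 + 5*(-5)))/(11 + 5*(-5)))*(-51) + (-54 - 73) = ((16 - 4*(-25) - 25*(-4 - 25)*(11 - 25))/(11 - 25))*(-51) - 127 = ((16 + 100 - 25*(-29)*(-14))/(-14))*(-51) - 127 = -(16 + 100 - 10150)/14*(-51) - 127 = -1/14*(-10034)*(-51) - 127 = (5017/7)*(-51) - 127 = -255867/7 - 127 = -256756/7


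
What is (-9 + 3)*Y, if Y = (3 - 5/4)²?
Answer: -147/8 ≈ -18.375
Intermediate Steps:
Y = 49/16 (Y = (3 - 5*¼)² = (3 - 5/4)² = (7/4)² = 49/16 ≈ 3.0625)
(-9 + 3)*Y = (-9 + 3)*(49/16) = -6*49/16 = -147/8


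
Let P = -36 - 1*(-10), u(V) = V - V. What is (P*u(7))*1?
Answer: 0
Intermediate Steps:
u(V) = 0
P = -26 (P = -36 + 10 = -26)
(P*u(7))*1 = -26*0*1 = 0*1 = 0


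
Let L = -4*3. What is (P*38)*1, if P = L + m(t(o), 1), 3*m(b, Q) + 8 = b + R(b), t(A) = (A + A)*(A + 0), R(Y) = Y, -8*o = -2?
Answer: -3325/6 ≈ -554.17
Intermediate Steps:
o = ¼ (o = -⅛*(-2) = ¼ ≈ 0.25000)
t(A) = 2*A² (t(A) = (2*A)*A = 2*A²)
L = -12
m(b, Q) = -8/3 + 2*b/3 (m(b, Q) = -8/3 + (b + b)/3 = -8/3 + (2*b)/3 = -8/3 + 2*b/3)
P = -175/12 (P = -12 + (-8/3 + 2*(2*(¼)²)/3) = -12 + (-8/3 + 2*(2*(1/16))/3) = -12 + (-8/3 + (⅔)*(⅛)) = -12 + (-8/3 + 1/12) = -12 - 31/12 = -175/12 ≈ -14.583)
(P*38)*1 = -175/12*38*1 = -3325/6*1 = -3325/6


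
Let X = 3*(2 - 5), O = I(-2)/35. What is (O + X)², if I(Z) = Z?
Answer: 100489/1225 ≈ 82.032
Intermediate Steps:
O = -2/35 ≈ -0.057143
X = -9 (X = 3*(-3) = -9)
(O + X)² = (-2/35 - 9)² = (-317/35)² = 100489/1225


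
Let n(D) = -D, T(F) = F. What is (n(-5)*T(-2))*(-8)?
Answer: 80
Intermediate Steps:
(n(-5)*T(-2))*(-8) = (-1*(-5)*(-2))*(-8) = (5*(-2))*(-8) = -10*(-8) = 80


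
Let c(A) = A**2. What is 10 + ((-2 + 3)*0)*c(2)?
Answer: 10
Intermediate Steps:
10 + ((-2 + 3)*0)*c(2) = 10 + ((-2 + 3)*0)*2**2 = 10 + (1*0)*4 = 10 + 0*4 = 10 + 0 = 10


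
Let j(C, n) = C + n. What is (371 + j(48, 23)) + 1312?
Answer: 1754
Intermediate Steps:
(371 + j(48, 23)) + 1312 = (371 + (48 + 23)) + 1312 = (371 + 71) + 1312 = 442 + 1312 = 1754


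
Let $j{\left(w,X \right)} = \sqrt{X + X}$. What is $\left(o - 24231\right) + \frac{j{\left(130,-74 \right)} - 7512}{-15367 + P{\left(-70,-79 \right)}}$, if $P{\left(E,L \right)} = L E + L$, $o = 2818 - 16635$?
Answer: $- \frac{94319114}{2479} - \frac{i \sqrt{37}}{4958} \approx -38047.0 - 0.0012269 i$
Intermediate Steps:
$o = -13817$ ($o = 2818 - 16635 = -13817$)
$j{\left(w,X \right)} = \sqrt{2} \sqrt{X}$ ($j{\left(w,X \right)} = \sqrt{2 X} = \sqrt{2} \sqrt{X}$)
$P{\left(E,L \right)} = L + E L$ ($P{\left(E,L \right)} = E L + L = L + E L$)
$\left(o - 24231\right) + \frac{j{\left(130,-74 \right)} - 7512}{-15367 + P{\left(-70,-79 \right)}} = \left(-13817 - 24231\right) + \frac{\sqrt{2} \sqrt{-74} - 7512}{-15367 - 79 \left(1 - 70\right)} = -38048 + \frac{\sqrt{2} i \sqrt{74} - 7512}{-15367 - -5451} = -38048 + \frac{2 i \sqrt{37} - 7512}{-15367 + 5451} = -38048 + \frac{-7512 + 2 i \sqrt{37}}{-9916} = -38048 + \left(-7512 + 2 i \sqrt{37}\right) \left(- \frac{1}{9916}\right) = -38048 + \left(\frac{1878}{2479} - \frac{i \sqrt{37}}{4958}\right) = - \frac{94319114}{2479} - \frac{i \sqrt{37}}{4958}$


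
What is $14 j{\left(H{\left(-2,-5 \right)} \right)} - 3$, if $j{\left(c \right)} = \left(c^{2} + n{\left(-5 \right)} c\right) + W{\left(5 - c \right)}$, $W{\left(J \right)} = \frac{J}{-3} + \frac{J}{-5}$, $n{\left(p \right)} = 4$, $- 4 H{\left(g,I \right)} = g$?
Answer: $- \frac{51}{10} \approx -5.1$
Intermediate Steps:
$H{\left(g,I \right)} = - \frac{g}{4}$
$W{\left(J \right)} = - \frac{8 J}{15}$ ($W{\left(J \right)} = J \left(- \frac{1}{3}\right) + J \left(- \frac{1}{5}\right) = - \frac{J}{3} - \frac{J}{5} = - \frac{8 J}{15}$)
$j{\left(c \right)} = - \frac{8}{3} + c^{2} + \frac{68 c}{15}$ ($j{\left(c \right)} = \left(c^{2} + 4 c\right) - \frac{8 \left(5 - c\right)}{15} = \left(c^{2} + 4 c\right) + \left(- \frac{8}{3} + \frac{8 c}{15}\right) = - \frac{8}{3} + c^{2} + \frac{68 c}{15}$)
$14 j{\left(H{\left(-2,-5 \right)} \right)} - 3 = 14 \left(- \frac{8}{3} + \left(\left(- \frac{1}{4}\right) \left(-2\right)\right)^{2} + \frac{68 \left(\left(- \frac{1}{4}\right) \left(-2\right)\right)}{15}\right) - 3 = 14 \left(- \frac{8}{3} + \left(\frac{1}{2}\right)^{2} + \frac{68}{15} \cdot \frac{1}{2}\right) - 3 = 14 \left(- \frac{8}{3} + \frac{1}{4} + \frac{34}{15}\right) - 3 = 14 \left(- \frac{3}{20}\right) - 3 = - \frac{21}{10} - 3 = - \frac{51}{10}$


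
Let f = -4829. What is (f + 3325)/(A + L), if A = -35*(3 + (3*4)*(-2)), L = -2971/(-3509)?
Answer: -56144/27469 ≈ -2.0439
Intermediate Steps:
L = 2971/3509 (L = -2971*(-1/3509) = 2971/3509 ≈ 0.84668)
A = 735 (A = -35*(3 + 12*(-2)) = -35*(3 - 24) = -35*(-21) = 735)
(f + 3325)/(A + L) = (-4829 + 3325)/(735 + 2971/3509) = -1504/2582086/3509 = -1504*3509/2582086 = -56144/27469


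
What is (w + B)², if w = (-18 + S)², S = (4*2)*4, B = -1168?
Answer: 944784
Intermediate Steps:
S = 32 (S = 8*4 = 32)
w = 196 (w = (-18 + 32)² = 14² = 196)
(w + B)² = (196 - 1168)² = (-972)² = 944784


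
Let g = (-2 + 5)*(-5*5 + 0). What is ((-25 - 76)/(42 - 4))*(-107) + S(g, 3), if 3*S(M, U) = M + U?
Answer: 9895/38 ≈ 260.39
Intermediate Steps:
g = -75 (g = 3*(-25 + 0) = 3*(-25) = -75)
S(M, U) = M/3 + U/3 (S(M, U) = (M + U)/3 = M/3 + U/3)
((-25 - 76)/(42 - 4))*(-107) + S(g, 3) = ((-25 - 76)/(42 - 4))*(-107) + ((⅓)*(-75) + (⅓)*3) = -101/38*(-107) + (-25 + 1) = -101*1/38*(-107) - 24 = -101/38*(-107) - 24 = 10807/38 - 24 = 9895/38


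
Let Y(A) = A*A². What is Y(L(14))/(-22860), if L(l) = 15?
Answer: -75/508 ≈ -0.14764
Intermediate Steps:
Y(A) = A³
Y(L(14))/(-22860) = 15³/(-22860) = 3375*(-1/22860) = -75/508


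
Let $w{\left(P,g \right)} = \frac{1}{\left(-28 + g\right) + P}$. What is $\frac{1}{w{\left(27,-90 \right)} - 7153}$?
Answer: $- \frac{91}{650924} \approx -0.0001398$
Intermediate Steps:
$w{\left(P,g \right)} = \frac{1}{-28 + P + g}$
$\frac{1}{w{\left(27,-90 \right)} - 7153} = \frac{1}{\frac{1}{-28 + 27 - 90} - 7153} = \frac{1}{\frac{1}{-91} - 7153} = \frac{1}{- \frac{1}{91} - 7153} = \frac{1}{- \frac{650924}{91}} = - \frac{91}{650924}$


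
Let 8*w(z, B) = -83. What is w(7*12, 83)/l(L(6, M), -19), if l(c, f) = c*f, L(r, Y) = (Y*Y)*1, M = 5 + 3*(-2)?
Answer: 83/152 ≈ 0.54605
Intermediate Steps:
M = -1 (M = 5 - 6 = -1)
w(z, B) = -83/8 (w(z, B) = (1/8)*(-83) = -83/8)
L(r, Y) = Y**2 (L(r, Y) = Y**2*1 = Y**2)
w(7*12, 83)/l(L(6, M), -19) = -83/(8*((-1)**2*(-19))) = -83/(8*(1*(-19))) = -83/8/(-19) = -83/8*(-1/19) = 83/152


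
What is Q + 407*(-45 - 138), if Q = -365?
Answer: -74846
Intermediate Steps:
Q + 407*(-45 - 138) = -365 + 407*(-45 - 138) = -365 + 407*(-183) = -365 - 74481 = -74846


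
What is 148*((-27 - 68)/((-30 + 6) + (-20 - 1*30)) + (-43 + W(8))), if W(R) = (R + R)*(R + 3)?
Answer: 19874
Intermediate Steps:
W(R) = 2*R*(3 + R) (W(R) = (2*R)*(3 + R) = 2*R*(3 + R))
148*((-27 - 68)/((-30 + 6) + (-20 - 1*30)) + (-43 + W(8))) = 148*((-27 - 68)/((-30 + 6) + (-20 - 1*30)) + (-43 + 2*8*(3 + 8))) = 148*(-95/(-24 + (-20 - 30)) + (-43 + 2*8*11)) = 148*(-95/(-24 - 50) + (-43 + 176)) = 148*(-95/(-74) + 133) = 148*(-95*(-1/74) + 133) = 148*(95/74 + 133) = 148*(9937/74) = 19874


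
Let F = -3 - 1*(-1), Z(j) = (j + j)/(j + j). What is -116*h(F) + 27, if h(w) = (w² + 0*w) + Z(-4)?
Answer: -553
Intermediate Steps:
Z(j) = 1 (Z(j) = (2*j)/((2*j)) = (2*j)*(1/(2*j)) = 1)
F = -2 (F = -3 + 1 = -2)
h(w) = 1 + w² (h(w) = (w² + 0*w) + 1 = (w² + 0) + 1 = w² + 1 = 1 + w²)
-116*h(F) + 27 = -116*(1 + (-2)²) + 27 = -116*(1 + 4) + 27 = -116*5 + 27 = -580 + 27 = -553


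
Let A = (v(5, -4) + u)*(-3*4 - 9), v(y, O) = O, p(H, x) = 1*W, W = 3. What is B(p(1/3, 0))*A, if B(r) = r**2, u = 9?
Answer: -945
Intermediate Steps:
p(H, x) = 3 (p(H, x) = 1*3 = 3)
A = -105 (A = (-4 + 9)*(-3*4 - 9) = 5*(-12 - 9) = 5*(-21) = -105)
B(p(1/3, 0))*A = 3**2*(-105) = 9*(-105) = -945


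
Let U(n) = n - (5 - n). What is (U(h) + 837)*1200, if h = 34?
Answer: 1080000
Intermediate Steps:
U(n) = -5 + 2*n (U(n) = n + (-5 + n) = -5 + 2*n)
(U(h) + 837)*1200 = ((-5 + 2*34) + 837)*1200 = ((-5 + 68) + 837)*1200 = (63 + 837)*1200 = 900*1200 = 1080000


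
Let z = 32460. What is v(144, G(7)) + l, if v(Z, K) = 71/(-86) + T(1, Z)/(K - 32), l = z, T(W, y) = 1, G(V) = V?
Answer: 69787139/2150 ≈ 32459.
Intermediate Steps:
l = 32460
v(Z, K) = -71/86 + 1/(-32 + K) (v(Z, K) = 71/(-86) + 1/(K - 32) = 71*(-1/86) + 1/(-32 + K) = -71/86 + 1/(-32 + K))
v(144, G(7)) + l = (2358 - 71*7)/(86*(-32 + 7)) + 32460 = (1/86)*(2358 - 497)/(-25) + 32460 = (1/86)*(-1/25)*1861 + 32460 = -1861/2150 + 32460 = 69787139/2150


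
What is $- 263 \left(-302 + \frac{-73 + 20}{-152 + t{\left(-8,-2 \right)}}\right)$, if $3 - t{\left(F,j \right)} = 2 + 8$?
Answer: $\frac{238015}{3} \approx 79338.0$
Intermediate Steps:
$t{\left(F,j \right)} = -7$ ($t{\left(F,j \right)} = 3 - \left(2 + 8\right) = 3 - 10 = -7$)
$- 263 \left(-302 + \frac{-73 + 20}{-152 + t{\left(-8,-2 \right)}}\right) = - 263 \left(-302 + \frac{-73 + 20}{-152 - 7}\right) = - 263 \left(-302 - \frac{53}{-159}\right) = - 263 \left(-302 - - \frac{1}{3}\right) = - 263 \left(-302 + \frac{1}{3}\right) = \left(-263\right) \left(- \frac{905}{3}\right) = \frac{238015}{3}$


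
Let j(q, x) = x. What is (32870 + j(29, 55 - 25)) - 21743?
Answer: 11157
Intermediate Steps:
(32870 + j(29, 55 - 25)) - 21743 = (32870 + (55 - 25)) - 21743 = (32870 + 30) - 21743 = 32900 - 21743 = 11157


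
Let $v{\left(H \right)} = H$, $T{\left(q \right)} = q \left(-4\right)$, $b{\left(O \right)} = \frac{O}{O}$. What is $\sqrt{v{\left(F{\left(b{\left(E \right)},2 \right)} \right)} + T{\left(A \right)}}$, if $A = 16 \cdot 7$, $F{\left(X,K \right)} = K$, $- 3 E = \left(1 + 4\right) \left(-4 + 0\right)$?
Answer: $i \sqrt{446} \approx 21.119 i$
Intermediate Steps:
$E = \frac{20}{3}$ ($E = - \frac{\left(1 + 4\right) \left(-4 + 0\right)}{3} = - \frac{5 \left(-4\right)}{3} = \left(- \frac{1}{3}\right) \left(-20\right) = \frac{20}{3} \approx 6.6667$)
$b{\left(O \right)} = 1$
$A = 112$
$T{\left(q \right)} = - 4 q$
$\sqrt{v{\left(F{\left(b{\left(E \right)},2 \right)} \right)} + T{\left(A \right)}} = \sqrt{2 - 448} = \sqrt{-446} = i \sqrt{446}$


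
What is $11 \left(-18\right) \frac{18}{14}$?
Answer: $- \frac{1782}{7} \approx -254.57$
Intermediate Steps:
$11 \left(-18\right) \frac{18}{14} = - 198 \cdot 18 \cdot \frac{1}{14} = \left(-198\right) \frac{9}{7} = - \frac{1782}{7}$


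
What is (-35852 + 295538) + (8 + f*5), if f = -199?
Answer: 258699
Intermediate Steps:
(-35852 + 295538) + (8 + f*5) = (-35852 + 295538) + (8 - 199*5) = 259686 + (8 - 995) = 259686 - 987 = 258699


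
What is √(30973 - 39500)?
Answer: I*√8527 ≈ 92.342*I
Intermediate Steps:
√(30973 - 39500) = √(-8527) = I*√8527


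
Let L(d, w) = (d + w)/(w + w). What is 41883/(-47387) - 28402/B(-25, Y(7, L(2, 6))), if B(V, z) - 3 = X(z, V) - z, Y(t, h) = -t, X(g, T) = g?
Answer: -1346011223/142161 ≈ -9468.2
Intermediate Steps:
L(d, w) = (d + w)/(2*w) (L(d, w) = (d + w)/((2*w)) = (d + w)*(1/(2*w)) = (d + w)/(2*w))
B(V, z) = 3 (B(V, z) = 3 + (z - z) = 3 + 0 = 3)
41883/(-47387) - 28402/B(-25, Y(7, L(2, 6))) = 41883/(-47387) - 28402/3 = 41883*(-1/47387) - 28402*⅓ = -41883/47387 - 28402/3 = -1346011223/142161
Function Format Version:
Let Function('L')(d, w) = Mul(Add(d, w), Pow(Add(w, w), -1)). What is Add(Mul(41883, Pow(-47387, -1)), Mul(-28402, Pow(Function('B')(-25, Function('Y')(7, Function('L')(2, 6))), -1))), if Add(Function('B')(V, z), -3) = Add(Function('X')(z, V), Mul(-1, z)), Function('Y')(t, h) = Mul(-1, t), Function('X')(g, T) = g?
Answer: Rational(-1346011223, 142161) ≈ -9468.2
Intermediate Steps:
Function('L')(d, w) = Mul(Rational(1, 2), Pow(w, -1), Add(d, w)) (Function('L')(d, w) = Mul(Add(d, w), Pow(Mul(2, w), -1)) = Mul(Add(d, w), Mul(Rational(1, 2), Pow(w, -1))) = Mul(Rational(1, 2), Pow(w, -1), Add(d, w)))
Function('B')(V, z) = 3 (Function('B')(V, z) = Add(3, Add(z, Mul(-1, z))) = Add(3, 0) = 3)
Add(Mul(41883, Pow(-47387, -1)), Mul(-28402, Pow(Function('B')(-25, Function('Y')(7, Function('L')(2, 6))), -1))) = Add(Mul(41883, Pow(-47387, -1)), Mul(-28402, Pow(3, -1))) = Add(Mul(41883, Rational(-1, 47387)), Mul(-28402, Rational(1, 3))) = Add(Rational(-41883, 47387), Rational(-28402, 3)) = Rational(-1346011223, 142161)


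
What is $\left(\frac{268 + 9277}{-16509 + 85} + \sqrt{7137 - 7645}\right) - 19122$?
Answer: $- \frac{314069273}{16424} + 2 i \sqrt{127} \approx -19123.0 + 22.539 i$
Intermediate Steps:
$\left(\frac{268 + 9277}{-16509 + 85} + \sqrt{7137 - 7645}\right) - 19122 = \left(\frac{9545}{-16424} + \sqrt{-508}\right) - 19122 = \left(9545 \left(- \frac{1}{16424}\right) + 2 i \sqrt{127}\right) - 19122 = \left(- \frac{9545}{16424} + 2 i \sqrt{127}\right) - 19122 = - \frac{314069273}{16424} + 2 i \sqrt{127}$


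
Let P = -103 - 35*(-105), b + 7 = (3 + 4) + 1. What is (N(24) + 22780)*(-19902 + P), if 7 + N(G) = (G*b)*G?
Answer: -381289170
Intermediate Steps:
b = 1 (b = -7 + ((3 + 4) + 1) = -7 + (7 + 1) = -7 + 8 = 1)
P = 3572 (P = -103 + 3675 = 3572)
N(G) = -7 + G² (N(G) = -7 + (G*1)*G = -7 + G*G = -7 + G²)
(N(24) + 22780)*(-19902 + P) = ((-7 + 24²) + 22780)*(-19902 + 3572) = ((-7 + 576) + 22780)*(-16330) = (569 + 22780)*(-16330) = 23349*(-16330) = -381289170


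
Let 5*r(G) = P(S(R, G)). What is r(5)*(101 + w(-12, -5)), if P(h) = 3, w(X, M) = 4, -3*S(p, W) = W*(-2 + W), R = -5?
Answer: 63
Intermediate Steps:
S(p, W) = -W*(-2 + W)/3
r(G) = 3/5 (r(G) = (1/5)*3 = 3/5)
r(5)*(101 + w(-12, -5)) = 3*(101 + 4)/5 = (3/5)*105 = 63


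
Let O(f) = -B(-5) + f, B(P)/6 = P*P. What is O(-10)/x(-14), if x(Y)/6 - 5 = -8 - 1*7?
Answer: 8/3 ≈ 2.6667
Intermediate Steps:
B(P) = 6*P² (B(P) = 6*(P*P) = 6*P²)
O(f) = -150 + f (O(f) = -6*(-5)² + f = -6*25 + f = -1*150 + f = -150 + f)
x(Y) = -60 (x(Y) = 30 + 6*(-8 - 1*7) = 30 + 6*(-8 - 7) = 30 + 6*(-15) = 30 - 90 = -60)
O(-10)/x(-14) = (-150 - 10)/(-60) = -160*(-1/60) = 8/3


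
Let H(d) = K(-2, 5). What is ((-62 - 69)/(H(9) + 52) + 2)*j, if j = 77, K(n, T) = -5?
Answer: -2849/47 ≈ -60.617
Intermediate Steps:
H(d) = -5
((-62 - 69)/(H(9) + 52) + 2)*j = ((-62 - 69)/(-5 + 52) + 2)*77 = (-131/47 + 2)*77 = -37/47*77 = -2849/47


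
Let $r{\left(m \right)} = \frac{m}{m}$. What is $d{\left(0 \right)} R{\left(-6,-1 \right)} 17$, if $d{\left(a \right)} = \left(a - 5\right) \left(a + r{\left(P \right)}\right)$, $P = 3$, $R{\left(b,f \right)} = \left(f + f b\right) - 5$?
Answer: $0$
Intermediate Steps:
$R{\left(b,f \right)} = -5 + f + b f$ ($R{\left(b,f \right)} = \left(f + b f\right) - 5 = -5 + f + b f$)
$r{\left(m \right)} = 1$
$d{\left(a \right)} = \left(1 + a\right) \left(-5 + a\right)$ ($d{\left(a \right)} = \left(a - 5\right) \left(a + 1\right) = \left(-5 + a\right) \left(1 + a\right) = \left(1 + a\right) \left(-5 + a\right)$)
$d{\left(0 \right)} R{\left(-6,-1 \right)} 17 = \left(-5 + 0^{2} - 0\right) \left(-5 - 1 - -6\right) 17 = \left(-5 + 0 + 0\right) \left(-5 - 1 + 6\right) 17 = \left(-5\right) 0 \cdot 17 = 0 \cdot 17 = 0$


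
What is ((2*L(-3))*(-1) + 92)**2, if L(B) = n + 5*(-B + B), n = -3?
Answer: 9604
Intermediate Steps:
L(B) = -3 (L(B) = -3 + 5*(-B + B) = -3 + 5*0 = -3 + 0 = -3)
((2*L(-3))*(-1) + 92)**2 = ((2*(-3))*(-1) + 92)**2 = (-6*(-1) + 92)**2 = (6 + 92)**2 = 98**2 = 9604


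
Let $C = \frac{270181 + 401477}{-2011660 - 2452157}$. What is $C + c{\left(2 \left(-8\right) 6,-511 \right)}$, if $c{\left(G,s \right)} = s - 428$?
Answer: $- \frac{1397398607}{1487939} \approx -939.15$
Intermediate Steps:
$C = - \frac{223886}{1487939}$ ($C = \frac{671658}{-4463817} = 671658 \left(- \frac{1}{4463817}\right) = - \frac{223886}{1487939} \approx -0.15047$)
$c{\left(G,s \right)} = -428 + s$ ($c{\left(G,s \right)} = s - 428 = -428 + s$)
$C + c{\left(2 \left(-8\right) 6,-511 \right)} = - \frac{223886}{1487939} - 939 = - \frac{1397398607}{1487939}$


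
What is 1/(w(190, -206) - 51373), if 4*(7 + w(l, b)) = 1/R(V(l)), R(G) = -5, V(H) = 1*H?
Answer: -20/1027601 ≈ -1.9463e-5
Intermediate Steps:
V(H) = H
w(l, b) = -141/20 (w(l, b) = -7 + (¼)/(-5) = -7 + (¼)*(-⅕) = -7 - 1/20 = -141/20)
1/(w(190, -206) - 51373) = 1/(-141/20 - 51373) = 1/(-1027601/20) = -20/1027601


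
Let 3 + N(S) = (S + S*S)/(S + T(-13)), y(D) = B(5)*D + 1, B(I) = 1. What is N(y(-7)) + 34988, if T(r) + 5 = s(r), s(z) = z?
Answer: 139935/4 ≈ 34984.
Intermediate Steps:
T(r) = -5 + r
y(D) = 1 + D (y(D) = 1*D + 1 = D + 1 = 1 + D)
N(S) = -3 + (S + S**2)/(-18 + S) (N(S) = -3 + (S + S*S)/(S + (-5 - 13)) = -3 + (S + S**2)/(S - 18) = -3 + (S + S**2)/(-18 + S))
N(y(-7)) + 34988 = (54 + (1 - 7)**2 - 2*(1 - 7))/(-18 + (1 - 7)) + 34988 = (54 + (-6)**2 - 2*(-6))/(-18 - 6) + 34988 = (54 + 36 + 12)/(-24) + 34988 = -1/24*102 + 34988 = -17/4 + 34988 = 139935/4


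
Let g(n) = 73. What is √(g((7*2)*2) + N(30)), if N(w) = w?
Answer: √103 ≈ 10.149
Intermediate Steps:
√(g((7*2)*2) + N(30)) = √(73 + 30) = √103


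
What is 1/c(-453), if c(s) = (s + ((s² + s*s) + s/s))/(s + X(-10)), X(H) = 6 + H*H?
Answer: -347/409966 ≈ -0.00084641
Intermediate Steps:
X(H) = 6 + H²
c(s) = (1 + s + 2*s²)/(106 + s) (c(s) = (s + ((s² + s*s) + s/s))/(s + (6 + (-10)²)) = (s + ((s² + s²) + 1))/(s + (6 + 100)) = (s + (2*s² + 1))/(s + 106) = (s + (1 + 2*s²))/(106 + s) = (1 + s + 2*s²)/(106 + s))
1/c(-453) = 1/((1 - 453 + 2*(-453)²)/(106 - 453)) = 1/((1 - 453 + 2*205209)/(-347)) = 1/(-(1 - 453 + 410418)/347) = 1/(-1/347*409966) = 1/(-409966/347) = -347/409966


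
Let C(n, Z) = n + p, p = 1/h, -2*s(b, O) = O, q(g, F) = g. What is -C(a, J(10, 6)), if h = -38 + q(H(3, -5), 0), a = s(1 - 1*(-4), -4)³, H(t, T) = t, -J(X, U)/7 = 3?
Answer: -279/35 ≈ -7.9714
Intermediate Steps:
J(X, U) = -21 (J(X, U) = -7*3 = -21)
s(b, O) = -O/2
a = 8 (a = (-½*(-4))³ = 2³ = 8)
h = -35 (h = -38 + 3 = -35)
p = -1/35 (p = 1/(-35) = -1/35 ≈ -0.028571)
C(n, Z) = -1/35 + n (C(n, Z) = n - 1/35 = -1/35 + n)
-C(a, J(10, 6)) = -(-1/35 + 8) = -1*279/35 = -279/35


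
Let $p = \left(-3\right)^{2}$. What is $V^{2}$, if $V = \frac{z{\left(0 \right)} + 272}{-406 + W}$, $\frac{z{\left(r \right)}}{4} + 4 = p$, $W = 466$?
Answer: $\frac{5329}{225} \approx 23.684$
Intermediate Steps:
$p = 9$
$z{\left(r \right)} = 20$ ($z{\left(r \right)} = -16 + 4 \cdot 9 = -16 + 36 = 20$)
$V = \frac{73}{15}$ ($V = \frac{20 + 272}{-406 + 466} = \frac{292}{60} = 292 \cdot \frac{1}{60} = \frac{73}{15} \approx 4.8667$)
$V^{2} = \left(\frac{73}{15}\right)^{2} = \frac{5329}{225}$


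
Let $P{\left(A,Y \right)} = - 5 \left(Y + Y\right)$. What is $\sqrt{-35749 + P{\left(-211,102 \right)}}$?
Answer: $i \sqrt{36769} \approx 191.75 i$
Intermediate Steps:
$P{\left(A,Y \right)} = - 10 Y$ ($P{\left(A,Y \right)} = - 5 \cdot 2 Y = - 10 Y$)
$\sqrt{-35749 + P{\left(-211,102 \right)}} = \sqrt{-35749 - 1020} = \sqrt{-36769} = i \sqrt{36769}$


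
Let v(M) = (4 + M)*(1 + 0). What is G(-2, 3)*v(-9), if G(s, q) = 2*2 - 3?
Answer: -5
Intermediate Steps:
v(M) = 4 + M (v(M) = (4 + M)*1 = 4 + M)
G(s, q) = 1 (G(s, q) = 4 - 3 = 1)
G(-2, 3)*v(-9) = 1*(4 - 9) = 1*(-5) = -5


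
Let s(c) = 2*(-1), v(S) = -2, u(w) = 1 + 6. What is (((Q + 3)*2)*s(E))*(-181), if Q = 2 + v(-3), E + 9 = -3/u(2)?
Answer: 2172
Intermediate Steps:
u(w) = 7
E = -66/7 (E = -9 - 3/7 = -66/7 ≈ -9.4286)
Q = 0 (Q = 2 - 2 = 0)
s(c) = -2
(((Q + 3)*2)*s(E))*(-181) = (((0 + 3)*2)*(-2))*(-181) = ((3*2)*(-2))*(-181) = (6*(-2))*(-181) = -12*(-181) = 2172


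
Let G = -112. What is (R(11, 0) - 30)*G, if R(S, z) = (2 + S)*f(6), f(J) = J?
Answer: -5376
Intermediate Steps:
R(S, z) = 12 + 6*S (R(S, z) = (2 + S)*6 = 12 + 6*S)
(R(11, 0) - 30)*G = ((12 + 6*11) - 30)*(-112) = ((12 + 66) - 30)*(-112) = (78 - 30)*(-112) = 48*(-112) = -5376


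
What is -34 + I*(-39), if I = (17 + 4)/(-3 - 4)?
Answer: 83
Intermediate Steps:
I = -3 (I = 21/(-7) = 21*(-⅐) = -3)
-34 + I*(-39) = -34 - 3*(-39) = -34 + 117 = 83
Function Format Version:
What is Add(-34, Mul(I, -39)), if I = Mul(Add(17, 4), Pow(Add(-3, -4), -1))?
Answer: 83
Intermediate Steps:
I = -3 (I = Mul(21, Pow(-7, -1)) = Mul(21, Rational(-1, 7)) = -3)
Add(-34, Mul(I, -39)) = Add(-34, Mul(-3, -39)) = Add(-34, 117) = 83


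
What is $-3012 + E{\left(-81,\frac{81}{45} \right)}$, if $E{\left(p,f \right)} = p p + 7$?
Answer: $3556$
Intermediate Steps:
$E{\left(p,f \right)} = 7 + p^{2}$ ($E{\left(p,f \right)} = p^{2} + 7 = 7 + p^{2}$)
$-3012 + E{\left(-81,\frac{81}{45} \right)} = -3012 + \left(7 + \left(-81\right)^{2}\right) = -3012 + \left(7 + 6561\right) = -3012 + 6568 = 3556$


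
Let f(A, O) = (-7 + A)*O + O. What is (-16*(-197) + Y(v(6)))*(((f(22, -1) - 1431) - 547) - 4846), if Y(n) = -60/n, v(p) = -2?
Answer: -21764880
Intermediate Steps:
f(A, O) = O + O*(-7 + A) (f(A, O) = O*(-7 + A) + O = O + O*(-7 + A))
(-16*(-197) + Y(v(6)))*(((f(22, -1) - 1431) - 547) - 4846) = (-16*(-197) - 60/(-2))*(((-(-6 + 22) - 1431) - 547) - 4846) = (3152 - 60*(-½))*(((-1*16 - 1431) - 547) - 4846) = (3152 + 30)*(((-16 - 1431) - 547) - 4846) = 3182*((-1447 - 547) - 4846) = 3182*(-1994 - 4846) = 3182*(-6840) = -21764880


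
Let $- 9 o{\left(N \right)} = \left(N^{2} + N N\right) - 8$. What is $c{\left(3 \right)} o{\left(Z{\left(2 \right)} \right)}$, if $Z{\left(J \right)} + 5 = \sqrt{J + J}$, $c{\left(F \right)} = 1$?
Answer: $- \frac{10}{9} \approx -1.1111$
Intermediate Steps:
$Z{\left(J \right)} = -5 + \sqrt{2} \sqrt{J}$ ($Z{\left(J \right)} = -5 + \sqrt{J + J} = -5 + \sqrt{2 J} = -5 + \sqrt{2} \sqrt{J}$)
$o{\left(N \right)} = \frac{8}{9} - \frac{2 N^{2}}{9}$ ($o{\left(N \right)} = - \frac{\left(N^{2} + N N\right) - 8}{9} = - \frac{\left(N^{2} + N^{2}\right) - 8}{9} = - \frac{2 N^{2} - 8}{9} = - \frac{-8 + 2 N^{2}}{9} = \frac{8}{9} - \frac{2 N^{2}}{9}$)
$c{\left(3 \right)} o{\left(Z{\left(2 \right)} \right)} = 1 \left(\frac{8}{9} - \frac{2 \left(-5 + \sqrt{2} \sqrt{2}\right)^{2}}{9}\right) = 1 \left(\frac{8}{9} - \frac{2 \left(-5 + 2\right)^{2}}{9}\right) = 1 \left(\frac{8}{9} - \frac{2 \left(-3\right)^{2}}{9}\right) = 1 \left(\frac{8}{9} - 2\right) = 1 \left(- \frac{10}{9}\right) = - \frac{10}{9}$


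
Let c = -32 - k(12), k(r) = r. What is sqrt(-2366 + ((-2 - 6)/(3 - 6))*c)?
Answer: 5*I*sqrt(894)/3 ≈ 49.833*I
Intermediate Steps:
c = -44 (c = -32 - 1*12 = -32 - 12 = -44)
sqrt(-2366 + ((-2 - 6)/(3 - 6))*c) = sqrt(-2366 + ((-2 - 6)/(3 - 6))*(-44)) = sqrt(-2366 - 8/(-3)*(-44)) = sqrt(-2366 - 8*(-1/3)*(-44)) = sqrt(-2366 + (8/3)*(-44)) = sqrt(-2366 - 352/3) = sqrt(-7450/3) = 5*I*sqrt(894)/3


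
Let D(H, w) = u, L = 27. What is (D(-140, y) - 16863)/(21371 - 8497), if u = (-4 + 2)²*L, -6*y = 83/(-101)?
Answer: -16755/12874 ≈ -1.3015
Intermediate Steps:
y = 83/606 (y = -83/(6*(-101)) = -83*(-1)/(6*101) = -⅙*(-83/101) = 83/606 ≈ 0.13696)
u = 108 (u = (-4 + 2)²*27 = (-2)²*27 = 4*27 = 108)
D(H, w) = 108
(D(-140, y) - 16863)/(21371 - 8497) = (108 - 16863)/(21371 - 8497) = -16755/12874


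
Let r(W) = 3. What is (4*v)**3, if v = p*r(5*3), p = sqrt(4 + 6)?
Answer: 17280*sqrt(10) ≈ 54644.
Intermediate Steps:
p = sqrt(10) ≈ 3.1623
v = 3*sqrt(10) (v = sqrt(10)*3 = 3*sqrt(10) ≈ 9.4868)
(4*v)**3 = (4*(3*sqrt(10)))**3 = (12*sqrt(10))**3 = 17280*sqrt(10)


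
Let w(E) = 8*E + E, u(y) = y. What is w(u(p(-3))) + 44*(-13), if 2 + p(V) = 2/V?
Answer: -596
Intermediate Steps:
p(V) = -2 + 2/V
w(E) = 9*E
w(u(p(-3))) + 44*(-13) = 9*(-2 + 2/(-3)) + 44*(-13) = 9*(-2 + 2*(-1/3)) - 572 = 9*(-2 - 2/3) - 572 = 9*(-8/3) - 572 = -24 - 572 = -596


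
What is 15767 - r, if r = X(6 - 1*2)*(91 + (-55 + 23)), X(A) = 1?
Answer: 15708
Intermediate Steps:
r = 59 (r = 1*(91 + (-55 + 23)) = 1*(91 - 32) = 1*59 = 59)
15767 - r = 15767 - 1*59 = 15767 - 59 = 15708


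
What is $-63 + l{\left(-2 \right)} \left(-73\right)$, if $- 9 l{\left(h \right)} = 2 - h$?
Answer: $- \frac{275}{9} \approx -30.556$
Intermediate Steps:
$l{\left(h \right)} = - \frac{2}{9} + \frac{h}{9}$ ($l{\left(h \right)} = - \frac{2 - h}{9} = - \frac{2}{9} + \frac{h}{9}$)
$-63 + l{\left(-2 \right)} \left(-73\right) = -63 + \left(- \frac{2}{9} + \frac{1}{9} \left(-2\right)\right) \left(-73\right) = -63 + \left(- \frac{2}{9} - \frac{2}{9}\right) \left(-73\right) = -63 - - \frac{292}{9} = -63 + \frac{292}{9} = - \frac{275}{9}$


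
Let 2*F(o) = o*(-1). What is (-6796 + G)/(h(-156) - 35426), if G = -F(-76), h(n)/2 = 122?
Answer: 3417/17591 ≈ 0.19425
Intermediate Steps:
F(o) = -o/2 (F(o) = (o*(-1))/2 = (-o)/2 = -o/2)
h(n) = 244 (h(n) = 2*122 = 244)
G = -38 (G = -(-1)*(-76)/2 = -1*38 = -38)
(-6796 + G)/(h(-156) - 35426) = (-6796 - 38)/(244 - 35426) = -6834/(-35182) = -6834*(-1/35182) = 3417/17591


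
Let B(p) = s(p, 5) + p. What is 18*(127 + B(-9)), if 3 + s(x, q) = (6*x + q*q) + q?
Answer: 1638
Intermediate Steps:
s(x, q) = -3 + q + q**2 + 6*x (s(x, q) = -3 + ((6*x + q*q) + q) = -3 + ((6*x + q**2) + q) = -3 + ((q**2 + 6*x) + q) = -3 + (q + q**2 + 6*x) = -3 + q + q**2 + 6*x)
B(p) = 27 + 7*p (B(p) = (-3 + 5 + 5**2 + 6*p) + p = (-3 + 5 + 25 + 6*p) + p = (27 + 6*p) + p = 27 + 7*p)
18*(127 + B(-9)) = 18*(127 + (27 + 7*(-9))) = 18*(127 + (27 - 63)) = 18*(127 - 36) = 18*91 = 1638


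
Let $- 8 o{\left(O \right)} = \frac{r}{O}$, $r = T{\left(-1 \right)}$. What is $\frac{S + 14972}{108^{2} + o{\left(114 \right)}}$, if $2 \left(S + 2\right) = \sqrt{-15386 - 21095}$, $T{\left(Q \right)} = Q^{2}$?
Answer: $\frac{13652640}{10637567} + \frac{87096 i}{10637567} \approx 1.2834 + 0.0081876 i$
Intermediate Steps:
$r = 1$ ($r = \left(-1\right)^{2} = 1$)
$S = -2 + \frac{191 i}{2}$ ($S = -2 + \frac{\sqrt{-15386 - 21095}}{2} = -2 + \frac{\sqrt{-36481}}{2} = -2 + \frac{191 i}{2} \approx -2.0 + 95.5 i$)
$o{\left(O \right)} = - \frac{1}{8 O}$ ($o{\left(O \right)} = - \frac{1 \frac{1}{O}}{8} = - \frac{1}{8 O}$)
$\frac{S + 14972}{108^{2} + o{\left(114 \right)}} = \frac{\left(-2 + \frac{191 i}{2}\right) + 14972}{108^{2} - \frac{1}{8 \cdot 114}} = \frac{14970 + \frac{191 i}{2}}{11664 - \frac{1}{912}} = \frac{14970 + \frac{191 i}{2}}{\frac{10637567}{912}} = \left(14970 + \frac{191 i}{2}\right) \frac{912}{10637567} = \frac{13652640}{10637567} + \frac{87096 i}{10637567}$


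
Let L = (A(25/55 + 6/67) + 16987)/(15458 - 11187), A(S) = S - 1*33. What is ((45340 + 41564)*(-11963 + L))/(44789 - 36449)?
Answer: -272616128763684/2187670265 ≈ -1.2461e+5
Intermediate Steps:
A(S) = -33 + S (A(S) = S - 33 = -33 + S)
L = 12495499/3147727 (L = ((-33 + (25/55 + 6/67)) + 16987)/(15458 - 11187) = ((-33 + (25*(1/55) + 6*(1/67))) + 16987)/4271 = ((-33 + (5/11 + 6/67)) + 16987)*(1/4271) = ((-33 + 401/737) + 16987)*(1/4271) = (-23920/737 + 16987)*(1/4271) = (12495499/737)*(1/4271) = 12495499/3147727 ≈ 3.9697)
((45340 + 41564)*(-11963 + L))/(44789 - 36449) = ((45340 + 41564)*(-11963 + 12495499/3147727))/(44789 - 36449) = (86904*(-37643762602/3147727))/8340 = -3271393545164208/3147727*1/8340 = -272616128763684/2187670265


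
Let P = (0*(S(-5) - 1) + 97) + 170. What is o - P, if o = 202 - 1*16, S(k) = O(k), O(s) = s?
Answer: -81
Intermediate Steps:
S(k) = k
o = 186 (o = 202 - 16 = 186)
P = 267 (P = (0*(-5 - 1) + 97) + 170 = (0*(-6) + 97) + 170 = (0 + 97) + 170 = 97 + 170 = 267)
o - P = 186 - 1*267 = 186 - 267 = -81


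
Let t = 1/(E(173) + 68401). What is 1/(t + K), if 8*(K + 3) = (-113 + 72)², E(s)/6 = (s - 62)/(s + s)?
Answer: 47334824/9804226113 ≈ 0.0048280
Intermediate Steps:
E(s) = 3*(-62 + s)/s (E(s) = 6*((s - 62)/(s + s)) = 6*((-62 + s)/((2*s))) = 6*((-62 + s)*(1/(2*s))) = 6*((-62 + s)/(2*s)) = 3*(-62 + s)/s)
K = 1657/8 (K = -3 + (-113 + 72)²/8 = -3 + (⅛)*(-41)² = -3 + (⅛)*1681 = -3 + 1681/8 = 1657/8 ≈ 207.13)
t = 173/11833706 (t = 1/((3 - 186/173) + 68401) = 1/(333/173 + 68401) = 1/(11833706/173) = 173/11833706 ≈ 1.4619e-5)
1/(t + K) = 1/(173/11833706 + 1657/8) = 1/(9804226113/47334824) = 47334824/9804226113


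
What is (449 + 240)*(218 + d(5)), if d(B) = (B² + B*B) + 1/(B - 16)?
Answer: 2030483/11 ≈ 1.8459e+5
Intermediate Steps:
d(B) = 1/(-16 + B) + 2*B² (d(B) = (B² + B²) + 1/(-16 + B) = 2*B² + 1/(-16 + B) = 1/(-16 + B) + 2*B²)
(449 + 240)*(218 + d(5)) = (449 + 240)*(218 + (1 - 32*5² + 2*5³)/(-16 + 5)) = 689*(218 + (1 - 32*25 + 2*125)/(-11)) = 689*(218 - (1 - 800 + 250)/11) = 689*(218 - 1/11*(-549)) = 689*(218 + 549/11) = 689*(2947/11) = 2030483/11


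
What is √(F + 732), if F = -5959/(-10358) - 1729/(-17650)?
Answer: √61219754788495971/9140935 ≈ 27.068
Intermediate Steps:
F = 30771333/45704675 (F = -5959*(-1/10358) - 1729*(-1/17650) = 5959/10358 + 1729/17650 = 30771333/45704675 ≈ 0.67326)
√(F + 732) = √(30771333/45704675 + 732) = √(33486593433/45704675) = √61219754788495971/9140935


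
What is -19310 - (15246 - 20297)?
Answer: -14259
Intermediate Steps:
-19310 - (15246 - 20297) = -19310 - 1*(-5051) = -19310 + 5051 = -14259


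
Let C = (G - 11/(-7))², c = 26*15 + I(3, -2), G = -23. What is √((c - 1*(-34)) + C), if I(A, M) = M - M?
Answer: 2*√10819/7 ≈ 29.718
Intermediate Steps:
I(A, M) = 0
c = 390 (c = 26*15 + 0 = 390 + 0 = 390)
C = 22500/49 (C = (-23 - 11/(-7))² = (-23 - 11*(-⅐))² = (-23 + 11/7)² = (-150/7)² = 22500/49 ≈ 459.18)
√((c - 1*(-34)) + C) = √((390 - 1*(-34)) + 22500/49) = √((390 + 34) + 22500/49) = √(424 + 22500/49) = √(43276/49) = 2*√10819/7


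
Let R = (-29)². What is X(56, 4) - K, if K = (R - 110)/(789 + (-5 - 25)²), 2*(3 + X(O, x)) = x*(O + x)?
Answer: 196882/1689 ≈ 116.57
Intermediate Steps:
X(O, x) = -3 + x*(O + x)/2 (X(O, x) = -3 + (x*(O + x))/2 = -3 + x*(O + x)/2)
R = 841
K = 731/1689 (K = (841 - 110)/(789 + (-5 - 25)²) = 731/(789 + (-30)²) = 731/(789 + 900) = 731/1689 ≈ 0.43280)
X(56, 4) - K = (-3 + (½)*4² + (½)*56*4) - 1*731/1689 = (-3 + (½)*16 + 112) - 731/1689 = (-3 + 8 + 112) - 731/1689 = 117 - 731/1689 = 196882/1689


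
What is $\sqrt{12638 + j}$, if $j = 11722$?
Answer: $2 \sqrt{6090} \approx 156.08$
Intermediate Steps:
$\sqrt{12638 + j} = \sqrt{12638 + 11722} = \sqrt{24360} = 2 \sqrt{6090}$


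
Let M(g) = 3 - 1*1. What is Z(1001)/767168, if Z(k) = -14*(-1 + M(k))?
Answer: -7/383584 ≈ -1.8249e-5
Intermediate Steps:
M(g) = 2 (M(g) = 3 - 1 = 2)
Z(k) = -14 (Z(k) = -14*(-1 + 2) = -14*1 = -14)
Z(1001)/767168 = -14/767168 = -14*1/767168 = -7/383584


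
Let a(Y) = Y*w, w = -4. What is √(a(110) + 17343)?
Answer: √16903 ≈ 130.01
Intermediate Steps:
a(Y) = -4*Y (a(Y) = Y*(-4) = -4*Y)
√(a(110) + 17343) = √(-4*110 + 17343) = √(-440 + 17343) = √16903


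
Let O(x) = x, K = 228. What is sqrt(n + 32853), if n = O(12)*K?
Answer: sqrt(35589) ≈ 188.65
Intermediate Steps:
n = 2736 (n = 12*228 = 2736)
sqrt(n + 32853) = sqrt(2736 + 32853) = sqrt(35589)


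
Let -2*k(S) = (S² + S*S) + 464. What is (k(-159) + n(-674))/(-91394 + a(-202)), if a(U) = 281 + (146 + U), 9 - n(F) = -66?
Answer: 25438/91169 ≈ 0.27902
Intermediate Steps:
n(F) = 75 (n(F) = 9 - 1*(-66) = 9 + 66 = 75)
k(S) = -232 - S² (k(S) = -((S² + S*S) + 464)/2 = -((S² + S²) + 464)/2 = -(2*S² + 464)/2 = -(464 + 2*S²)/2 = -232 - S²)
a(U) = 427 + U
(k(-159) + n(-674))/(-91394 + a(-202)) = ((-232 - 1*(-159)²) + 75)/(-91394 + (427 - 202)) = ((-232 - 1*25281) + 75)/(-91394 + 225) = ((-232 - 25281) + 75)/(-91169) = (-25513 + 75)*(-1/91169) = -25438*(-1/91169) = 25438/91169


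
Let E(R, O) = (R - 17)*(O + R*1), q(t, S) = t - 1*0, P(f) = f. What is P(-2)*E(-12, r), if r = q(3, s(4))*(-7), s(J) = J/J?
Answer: -1914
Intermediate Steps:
s(J) = 1
q(t, S) = t (q(t, S) = t + 0 = t)
r = -21 (r = 3*(-7) = -21)
E(R, O) = (-17 + R)*(O + R)
P(-2)*E(-12, r) = -2*((-12)² - 17*(-21) - 17*(-12) - 21*(-12)) = -2*(144 + 357 + 204 + 252) = -2*957 = -1914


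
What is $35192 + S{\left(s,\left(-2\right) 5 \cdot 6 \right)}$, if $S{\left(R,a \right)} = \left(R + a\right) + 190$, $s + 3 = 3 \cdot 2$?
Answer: $35325$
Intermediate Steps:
$s = 3$ ($s = -3 + 3 \cdot 2 = -3 + 6 = 3$)
$S{\left(R,a \right)} = 190 + R + a$
$35192 + S{\left(s,\left(-2\right) 5 \cdot 6 \right)} = 35192 + \left(190 + 3 + \left(-2\right) 5 \cdot 6\right) = 35192 + \left(190 + 3 - 60\right) = 35192 + 133 = 35325$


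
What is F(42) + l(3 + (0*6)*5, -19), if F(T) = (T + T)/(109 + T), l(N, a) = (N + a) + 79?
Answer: 9597/151 ≈ 63.556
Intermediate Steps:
l(N, a) = 79 + N + a
F(T) = 2*T/(109 + T) (F(T) = (2*T)/(109 + T) = 2*T/(109 + T))
F(42) + l(3 + (0*6)*5, -19) = 2*42/(109 + 42) + (79 + (3 + (0*6)*5) - 19) = 2*42/151 + (79 + (3 + 0*5) - 19) = 2*42*(1/151) + (79 + (3 + 0) - 19) = 84/151 + (79 + 3 - 19) = 84/151 + 63 = 9597/151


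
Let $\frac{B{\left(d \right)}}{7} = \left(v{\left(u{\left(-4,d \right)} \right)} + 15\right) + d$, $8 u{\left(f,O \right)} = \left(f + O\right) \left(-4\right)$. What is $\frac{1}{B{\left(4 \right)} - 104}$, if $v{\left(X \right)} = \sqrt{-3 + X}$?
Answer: $\frac{29}{988} - \frac{7 i \sqrt{3}}{988} \approx 0.029352 - 0.012272 i$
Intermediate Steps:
$u{\left(f,O \right)} = - \frac{O}{2} - \frac{f}{2}$ ($u{\left(f,O \right)} = \frac{\left(f + O\right) \left(-4\right)}{8} = \frac{\left(O + f\right) \left(-4\right)}{8} = \frac{- 4 O - 4 f}{8} = - \frac{O}{2} - \frac{f}{2}$)
$B{\left(d \right)} = 105 + 7 d + 7 \sqrt{-1 - \frac{d}{2}}$ ($B{\left(d \right)} = 7 \left(\left(\sqrt{-3 - \left(-2 + \frac{d}{2}\right)} + 15\right) + d\right) = 7 \left(\left(\sqrt{-1 - \frac{d}{2}} + 15\right) + d\right) = 7 \left(\left(15 + \sqrt{-1 - \frac{d}{2}}\right) + d\right) = 7 \left(15 + d + \sqrt{-1 - \frac{d}{2}}\right) = 105 + 7 d + 7 \sqrt{-1 - \frac{d}{2}}$)
$\frac{1}{B{\left(4 \right)} - 104} = \frac{1}{\left(105 + 7 \cdot 4 + \frac{7 \sqrt{-4 - 8}}{2}\right) - 104} = \frac{1}{\left(105 + 28 + \frac{7 \sqrt{-4 - 8}}{2}\right) - 104} = \frac{1}{\left(105 + 28 + \frac{7 \sqrt{-12}}{2}\right) - 104} = \frac{1}{\left(105 + 28 + \frac{7 \cdot 2 i \sqrt{3}}{2}\right) - 104} = \frac{1}{\left(105 + 28 + 7 i \sqrt{3}\right) - 104} = \frac{1}{\left(133 + 7 i \sqrt{3}\right) - 104} = \frac{1}{29 + 7 i \sqrt{3}}$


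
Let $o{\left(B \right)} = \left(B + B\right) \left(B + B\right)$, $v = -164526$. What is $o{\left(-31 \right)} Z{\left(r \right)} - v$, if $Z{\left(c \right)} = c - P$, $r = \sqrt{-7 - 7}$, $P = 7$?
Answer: $137618 + 3844 i \sqrt{14} \approx 1.3762 \cdot 10^{5} + 14383.0 i$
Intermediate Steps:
$r = i \sqrt{14}$ ($r = \sqrt{-14} = i \sqrt{14} \approx 3.7417 i$)
$Z{\left(c \right)} = -7 + c$ ($Z{\left(c \right)} = c - 7 = -7 + c$)
$o{\left(B \right)} = 4 B^{2}$ ($o{\left(B \right)} = 2 B 2 B = 4 B^{2}$)
$o{\left(-31 \right)} Z{\left(r \right)} - v = 4 \left(-31\right)^{2} \left(-7 + i \sqrt{14}\right) - -164526 = 4 \cdot 961 \left(-7 + i \sqrt{14}\right) + 164526 = 3844 \left(-7 + i \sqrt{14}\right) + 164526 = \left(-26908 + 3844 i \sqrt{14}\right) + 164526 = 137618 + 3844 i \sqrt{14}$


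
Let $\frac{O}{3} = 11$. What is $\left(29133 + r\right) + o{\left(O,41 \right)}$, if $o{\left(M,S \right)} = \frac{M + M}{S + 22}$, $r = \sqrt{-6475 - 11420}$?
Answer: $\frac{611815}{21} + i \sqrt{17895} \approx 29134.0 + 133.77 i$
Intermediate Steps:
$O = 33$ ($O = 3 \cdot 11 = 33$)
$r = i \sqrt{17895}$ ($r = \sqrt{-17895} = i \sqrt{17895} \approx 133.77 i$)
$o{\left(M,S \right)} = \frac{2 M}{22 + S}$
$\left(29133 + r\right) + o{\left(O,41 \right)} = \left(29133 + i \sqrt{17895}\right) + 2 \cdot 33 \frac{1}{22 + 41} = \left(29133 + i \sqrt{17895}\right) + 2 \cdot 33 \cdot \frac{1}{63} = \left(29133 + i \sqrt{17895}\right) + \frac{22}{21} = \frac{611815}{21} + i \sqrt{17895}$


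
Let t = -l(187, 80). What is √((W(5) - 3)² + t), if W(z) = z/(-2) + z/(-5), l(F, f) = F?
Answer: I*√579/2 ≈ 12.031*I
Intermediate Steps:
W(z) = -7*z/10 (W(z) = z*(-½) + z*(-⅕) = -z/2 - z/5 = -7*z/10)
t = -187 (t = -1*187 = -187)
√((W(5) - 3)² + t) = √((-7/10*5 - 3)² - 187) = √((-7/2 - 3)² - 187) = √((-13/2)² - 187) = √(169/4 - 187) = √(-579/4) = I*√579/2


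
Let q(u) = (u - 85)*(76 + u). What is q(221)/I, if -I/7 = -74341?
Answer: 2376/30611 ≈ 0.077619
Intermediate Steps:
q(u) = (-85 + u)*(76 + u)
I = 520387 (I = -7*(-74341) = 520387)
q(221)/I = (-6460 + 221**2 - 9*221)/520387 = (-6460 + 48841 - 1989)*(1/520387) = 40392*(1/520387) = 2376/30611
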